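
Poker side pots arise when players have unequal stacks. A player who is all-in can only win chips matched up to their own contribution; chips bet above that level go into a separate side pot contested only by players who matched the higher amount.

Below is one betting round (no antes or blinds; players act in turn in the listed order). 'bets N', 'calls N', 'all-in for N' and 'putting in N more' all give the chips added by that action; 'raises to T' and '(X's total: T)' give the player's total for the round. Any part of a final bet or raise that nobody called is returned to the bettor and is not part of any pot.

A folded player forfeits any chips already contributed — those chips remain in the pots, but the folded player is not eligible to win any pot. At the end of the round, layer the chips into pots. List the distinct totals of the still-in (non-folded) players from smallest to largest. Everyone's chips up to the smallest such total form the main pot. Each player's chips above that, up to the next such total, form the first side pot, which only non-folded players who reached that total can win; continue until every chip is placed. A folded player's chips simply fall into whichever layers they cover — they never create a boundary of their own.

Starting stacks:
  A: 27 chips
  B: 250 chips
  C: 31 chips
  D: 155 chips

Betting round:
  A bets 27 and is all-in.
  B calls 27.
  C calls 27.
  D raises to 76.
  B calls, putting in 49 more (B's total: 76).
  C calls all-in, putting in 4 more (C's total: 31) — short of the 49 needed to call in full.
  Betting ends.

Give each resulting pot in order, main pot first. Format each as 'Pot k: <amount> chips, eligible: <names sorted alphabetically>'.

Contributions: A=27, B=76, C=31, D=76
Pot levels (distinct totals of non-folded players): 27, 31, 76
Layer 1-27: 27 each from A, B, C, D = 27*4 = 108 chips; eligible A, B, C, D
Layer 28-31: 4 each from B, C, D = 4*3 = 12 chips; eligible B, C, D
Layer 32-76: 45 each from B, D = 45*2 = 90 chips; eligible B, D

Pot 1: 108 chips, eligible: A, B, C, D
Pot 2: 12 chips, eligible: B, C, D
Pot 3: 90 chips, eligible: B, D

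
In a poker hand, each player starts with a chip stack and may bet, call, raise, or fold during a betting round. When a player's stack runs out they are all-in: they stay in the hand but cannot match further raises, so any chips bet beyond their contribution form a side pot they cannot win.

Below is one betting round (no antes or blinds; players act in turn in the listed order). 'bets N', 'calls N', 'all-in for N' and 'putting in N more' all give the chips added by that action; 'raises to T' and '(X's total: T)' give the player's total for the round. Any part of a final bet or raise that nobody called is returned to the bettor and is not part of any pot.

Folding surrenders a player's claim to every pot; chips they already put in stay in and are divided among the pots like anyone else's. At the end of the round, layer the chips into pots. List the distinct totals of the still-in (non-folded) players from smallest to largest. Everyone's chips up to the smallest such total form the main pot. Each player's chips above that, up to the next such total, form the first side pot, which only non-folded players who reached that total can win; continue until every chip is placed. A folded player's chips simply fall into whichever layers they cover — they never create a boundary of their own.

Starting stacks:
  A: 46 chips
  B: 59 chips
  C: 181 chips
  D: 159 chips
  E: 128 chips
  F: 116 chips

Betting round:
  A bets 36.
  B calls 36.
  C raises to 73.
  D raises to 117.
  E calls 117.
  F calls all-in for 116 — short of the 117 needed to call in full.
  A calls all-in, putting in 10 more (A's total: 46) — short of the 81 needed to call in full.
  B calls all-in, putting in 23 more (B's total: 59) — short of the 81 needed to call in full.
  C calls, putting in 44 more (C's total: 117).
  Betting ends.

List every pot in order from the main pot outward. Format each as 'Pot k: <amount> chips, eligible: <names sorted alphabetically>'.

Pot 1: 276 chips, eligible: A, B, C, D, E, F
Pot 2: 65 chips, eligible: B, C, D, E, F
Pot 3: 228 chips, eligible: C, D, E, F
Pot 4: 3 chips, eligible: C, D, E

Derivation:
Contributions: A=46, B=59, C=117, D=117, E=117, F=116
Pot levels (distinct totals of non-folded players): 46, 59, 116, 117
Layer 1-46: 46 each from A, B, C, D, E, F = 46*6 = 276 chips; eligible A, B, C, D, E, F
Layer 47-59: 13 each from B, C, D, E, F = 13*5 = 65 chips; eligible B, C, D, E, F
Layer 60-116: 57 each from C, D, E, F = 57*4 = 228 chips; eligible C, D, E, F
Layer 117-117: 1 each from C, D, E = 1*3 = 3 chips; eligible C, D, E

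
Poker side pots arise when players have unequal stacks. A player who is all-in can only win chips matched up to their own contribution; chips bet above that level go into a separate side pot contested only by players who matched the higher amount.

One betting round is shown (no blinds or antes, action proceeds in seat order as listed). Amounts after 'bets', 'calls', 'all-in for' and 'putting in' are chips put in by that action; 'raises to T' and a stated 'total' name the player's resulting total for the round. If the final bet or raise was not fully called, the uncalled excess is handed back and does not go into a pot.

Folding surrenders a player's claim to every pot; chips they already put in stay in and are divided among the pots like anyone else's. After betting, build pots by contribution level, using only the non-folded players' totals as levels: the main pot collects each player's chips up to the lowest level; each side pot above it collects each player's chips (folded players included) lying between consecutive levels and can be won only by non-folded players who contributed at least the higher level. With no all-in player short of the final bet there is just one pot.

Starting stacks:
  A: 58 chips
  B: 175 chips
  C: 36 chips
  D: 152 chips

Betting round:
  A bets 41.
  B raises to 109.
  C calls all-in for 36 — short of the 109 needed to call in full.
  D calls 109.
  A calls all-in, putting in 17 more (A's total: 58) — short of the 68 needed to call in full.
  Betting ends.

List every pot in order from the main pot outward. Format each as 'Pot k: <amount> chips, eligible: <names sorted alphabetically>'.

Pot 1: 144 chips, eligible: A, B, C, D
Pot 2: 66 chips, eligible: A, B, D
Pot 3: 102 chips, eligible: B, D

Derivation:
Contributions: A=58, B=109, C=36, D=109
Pot levels (distinct totals of non-folded players): 36, 58, 109
Layer 1-36: 36 each from A, B, C, D = 36*4 = 144 chips; eligible A, B, C, D
Layer 37-58: 22 each from A, B, D = 22*3 = 66 chips; eligible A, B, D
Layer 59-109: 51 each from B, D = 51*2 = 102 chips; eligible B, D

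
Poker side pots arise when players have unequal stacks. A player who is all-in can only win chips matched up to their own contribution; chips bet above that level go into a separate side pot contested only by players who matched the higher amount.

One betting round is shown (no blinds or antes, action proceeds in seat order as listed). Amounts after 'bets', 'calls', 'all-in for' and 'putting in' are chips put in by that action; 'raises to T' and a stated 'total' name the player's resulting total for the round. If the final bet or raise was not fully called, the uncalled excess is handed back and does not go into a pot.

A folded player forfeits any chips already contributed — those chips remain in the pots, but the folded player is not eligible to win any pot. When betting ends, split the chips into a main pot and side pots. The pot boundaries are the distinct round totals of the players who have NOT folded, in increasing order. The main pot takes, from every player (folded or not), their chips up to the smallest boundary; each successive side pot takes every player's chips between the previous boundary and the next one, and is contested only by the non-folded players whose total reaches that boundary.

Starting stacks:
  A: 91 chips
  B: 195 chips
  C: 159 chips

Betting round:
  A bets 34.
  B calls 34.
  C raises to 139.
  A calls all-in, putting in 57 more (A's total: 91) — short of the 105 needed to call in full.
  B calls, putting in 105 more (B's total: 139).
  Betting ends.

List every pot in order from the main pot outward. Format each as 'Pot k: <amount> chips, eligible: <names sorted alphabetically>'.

Pot 1: 273 chips, eligible: A, B, C
Pot 2: 96 chips, eligible: B, C

Derivation:
Contributions: A=91, B=139, C=139
Pot levels (distinct totals of non-folded players): 91, 139
Layer 1-91: 91 each from A, B, C = 91*3 = 273 chips; eligible A, B, C
Layer 92-139: 48 each from B, C = 48*2 = 96 chips; eligible B, C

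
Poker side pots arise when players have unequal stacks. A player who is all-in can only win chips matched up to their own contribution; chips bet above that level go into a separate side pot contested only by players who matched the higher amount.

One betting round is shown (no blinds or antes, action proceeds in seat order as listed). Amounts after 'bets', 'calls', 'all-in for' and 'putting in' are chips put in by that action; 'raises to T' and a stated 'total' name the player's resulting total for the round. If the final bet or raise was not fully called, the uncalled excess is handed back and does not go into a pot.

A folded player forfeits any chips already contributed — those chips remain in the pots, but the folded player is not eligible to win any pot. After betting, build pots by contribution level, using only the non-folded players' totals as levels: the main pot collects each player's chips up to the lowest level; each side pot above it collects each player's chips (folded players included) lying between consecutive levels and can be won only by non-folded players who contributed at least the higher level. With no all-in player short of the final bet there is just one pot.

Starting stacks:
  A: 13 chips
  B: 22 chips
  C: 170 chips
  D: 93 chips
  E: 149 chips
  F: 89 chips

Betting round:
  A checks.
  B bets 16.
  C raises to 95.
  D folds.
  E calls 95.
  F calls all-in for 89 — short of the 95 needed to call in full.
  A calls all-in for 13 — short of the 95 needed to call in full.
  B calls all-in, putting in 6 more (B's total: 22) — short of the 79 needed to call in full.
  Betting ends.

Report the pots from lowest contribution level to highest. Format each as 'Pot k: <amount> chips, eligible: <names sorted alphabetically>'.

Contributions: A=13, B=22, C=95, E=95, F=89
Folded: D
Pot levels (distinct totals of non-folded players): 13, 22, 89, 95
Layer 1-13: 13 each from A, B, C, E, F = 13*5 = 65 chips; eligible A, B, C, E, F
Layer 14-22: 9 each from B, C, E, F = 9*4 = 36 chips; eligible B, C, E, F
Layer 23-89: 67 each from C, E, F = 67*3 = 201 chips; eligible C, E, F
Layer 90-95: 6 each from C, E = 6*2 = 12 chips; eligible C, E

Pot 1: 65 chips, eligible: A, B, C, E, F
Pot 2: 36 chips, eligible: B, C, E, F
Pot 3: 201 chips, eligible: C, E, F
Pot 4: 12 chips, eligible: C, E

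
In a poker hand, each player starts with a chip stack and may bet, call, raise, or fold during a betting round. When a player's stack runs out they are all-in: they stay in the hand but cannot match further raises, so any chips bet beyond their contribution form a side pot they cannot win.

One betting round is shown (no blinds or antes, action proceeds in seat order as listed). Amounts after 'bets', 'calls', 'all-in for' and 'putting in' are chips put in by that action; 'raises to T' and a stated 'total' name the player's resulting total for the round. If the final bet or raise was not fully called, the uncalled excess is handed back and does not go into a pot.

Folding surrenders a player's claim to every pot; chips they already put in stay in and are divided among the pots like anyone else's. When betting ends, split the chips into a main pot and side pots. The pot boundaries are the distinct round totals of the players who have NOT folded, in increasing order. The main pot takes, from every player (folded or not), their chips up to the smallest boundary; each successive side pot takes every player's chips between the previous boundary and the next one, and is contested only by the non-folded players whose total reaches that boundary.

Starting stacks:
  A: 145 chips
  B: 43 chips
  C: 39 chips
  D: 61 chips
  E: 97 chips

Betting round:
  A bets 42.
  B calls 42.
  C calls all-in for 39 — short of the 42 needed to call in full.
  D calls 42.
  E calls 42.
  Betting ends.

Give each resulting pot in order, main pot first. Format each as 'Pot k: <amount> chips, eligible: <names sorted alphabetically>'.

Pot 1: 195 chips, eligible: A, B, C, D, E
Pot 2: 12 chips, eligible: A, B, D, E

Derivation:
Contributions: A=42, B=42, C=39, D=42, E=42
Pot levels (distinct totals of non-folded players): 39, 42
Layer 1-39: 39 each from A, B, C, D, E = 39*5 = 195 chips; eligible A, B, C, D, E
Layer 40-42: 3 each from A, B, D, E = 3*4 = 12 chips; eligible A, B, D, E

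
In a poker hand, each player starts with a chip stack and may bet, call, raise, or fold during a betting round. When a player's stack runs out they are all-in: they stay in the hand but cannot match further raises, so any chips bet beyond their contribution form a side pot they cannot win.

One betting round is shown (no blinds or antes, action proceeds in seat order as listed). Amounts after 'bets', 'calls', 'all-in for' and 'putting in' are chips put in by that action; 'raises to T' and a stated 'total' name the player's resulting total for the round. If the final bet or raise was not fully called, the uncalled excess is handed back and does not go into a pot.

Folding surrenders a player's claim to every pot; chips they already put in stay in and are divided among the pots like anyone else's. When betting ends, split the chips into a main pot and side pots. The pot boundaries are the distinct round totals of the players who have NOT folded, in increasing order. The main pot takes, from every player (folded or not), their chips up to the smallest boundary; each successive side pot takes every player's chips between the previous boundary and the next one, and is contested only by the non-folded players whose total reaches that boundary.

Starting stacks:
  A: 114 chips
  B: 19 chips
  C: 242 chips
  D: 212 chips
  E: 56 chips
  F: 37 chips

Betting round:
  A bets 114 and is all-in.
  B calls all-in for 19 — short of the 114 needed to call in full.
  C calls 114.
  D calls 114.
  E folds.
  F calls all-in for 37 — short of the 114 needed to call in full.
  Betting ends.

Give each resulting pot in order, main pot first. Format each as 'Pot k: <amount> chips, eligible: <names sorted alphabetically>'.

Contributions: A=114, B=19, C=114, D=114, F=37
Folded: E
Pot levels (distinct totals of non-folded players): 19, 37, 114
Layer 1-19: 19 each from A, B, C, D, F = 19*5 = 95 chips; eligible A, B, C, D, F
Layer 20-37: 18 each from A, C, D, F = 18*4 = 72 chips; eligible A, C, D, F
Layer 38-114: 77 each from A, C, D = 77*3 = 231 chips; eligible A, C, D

Pot 1: 95 chips, eligible: A, B, C, D, F
Pot 2: 72 chips, eligible: A, C, D, F
Pot 3: 231 chips, eligible: A, C, D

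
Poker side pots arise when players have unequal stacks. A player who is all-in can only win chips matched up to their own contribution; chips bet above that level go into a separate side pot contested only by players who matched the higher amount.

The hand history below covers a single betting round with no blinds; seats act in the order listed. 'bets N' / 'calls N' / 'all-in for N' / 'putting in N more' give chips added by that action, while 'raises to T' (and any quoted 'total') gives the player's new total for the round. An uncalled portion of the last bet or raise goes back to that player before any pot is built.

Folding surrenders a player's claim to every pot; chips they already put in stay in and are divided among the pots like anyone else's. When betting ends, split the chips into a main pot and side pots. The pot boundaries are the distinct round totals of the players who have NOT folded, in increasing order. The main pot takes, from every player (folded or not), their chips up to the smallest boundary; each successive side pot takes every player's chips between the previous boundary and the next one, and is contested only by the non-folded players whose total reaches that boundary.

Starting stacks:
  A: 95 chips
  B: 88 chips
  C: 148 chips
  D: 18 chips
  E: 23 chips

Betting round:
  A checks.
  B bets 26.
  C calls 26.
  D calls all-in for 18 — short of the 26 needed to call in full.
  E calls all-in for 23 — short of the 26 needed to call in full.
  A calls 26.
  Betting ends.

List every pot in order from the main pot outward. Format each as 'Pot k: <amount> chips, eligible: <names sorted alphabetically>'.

Pot 1: 90 chips, eligible: A, B, C, D, E
Pot 2: 20 chips, eligible: A, B, C, E
Pot 3: 9 chips, eligible: A, B, C

Derivation:
Contributions: A=26, B=26, C=26, D=18, E=23
Pot levels (distinct totals of non-folded players): 18, 23, 26
Layer 1-18: 18 each from A, B, C, D, E = 18*5 = 90 chips; eligible A, B, C, D, E
Layer 19-23: 5 each from A, B, C, E = 5*4 = 20 chips; eligible A, B, C, E
Layer 24-26: 3 each from A, B, C = 3*3 = 9 chips; eligible A, B, C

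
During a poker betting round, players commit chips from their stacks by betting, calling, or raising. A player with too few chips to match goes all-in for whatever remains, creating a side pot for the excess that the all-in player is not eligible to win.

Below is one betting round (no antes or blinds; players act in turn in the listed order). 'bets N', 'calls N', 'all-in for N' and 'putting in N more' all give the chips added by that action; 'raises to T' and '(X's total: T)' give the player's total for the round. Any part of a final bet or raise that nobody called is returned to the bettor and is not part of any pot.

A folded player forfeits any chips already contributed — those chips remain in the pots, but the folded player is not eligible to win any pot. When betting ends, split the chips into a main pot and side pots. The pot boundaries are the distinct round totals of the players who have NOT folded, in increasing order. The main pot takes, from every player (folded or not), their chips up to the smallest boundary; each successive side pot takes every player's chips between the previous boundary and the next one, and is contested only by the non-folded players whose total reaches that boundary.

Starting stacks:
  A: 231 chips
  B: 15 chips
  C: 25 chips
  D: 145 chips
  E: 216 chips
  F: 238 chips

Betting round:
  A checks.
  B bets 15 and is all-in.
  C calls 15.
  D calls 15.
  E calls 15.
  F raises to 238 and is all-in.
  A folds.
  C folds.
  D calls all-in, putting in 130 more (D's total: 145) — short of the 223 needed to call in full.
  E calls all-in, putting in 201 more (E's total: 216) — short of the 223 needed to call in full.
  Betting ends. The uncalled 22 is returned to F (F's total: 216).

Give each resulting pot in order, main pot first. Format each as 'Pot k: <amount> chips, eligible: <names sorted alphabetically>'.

Pot 1: 75 chips, eligible: B, D, E, F
Pot 2: 390 chips, eligible: D, E, F
Pot 3: 142 chips, eligible: E, F

Derivation:
Contributions (after 22 returned to F): B=15, C=15, D=145, E=216, F=216
Folded: A, C
Pot levels (distinct totals of non-folded players): 15, 145, 216
Layer 1-15: 15 each from B, C, D, E, F = 15*5 = 75 chips; eligible B, D, E, F
Layer 16-145: 130 each from D, E, F = 130*3 = 390 chips; eligible D, E, F
Layer 146-216: 71 each from E, F = 71*2 = 142 chips; eligible E, F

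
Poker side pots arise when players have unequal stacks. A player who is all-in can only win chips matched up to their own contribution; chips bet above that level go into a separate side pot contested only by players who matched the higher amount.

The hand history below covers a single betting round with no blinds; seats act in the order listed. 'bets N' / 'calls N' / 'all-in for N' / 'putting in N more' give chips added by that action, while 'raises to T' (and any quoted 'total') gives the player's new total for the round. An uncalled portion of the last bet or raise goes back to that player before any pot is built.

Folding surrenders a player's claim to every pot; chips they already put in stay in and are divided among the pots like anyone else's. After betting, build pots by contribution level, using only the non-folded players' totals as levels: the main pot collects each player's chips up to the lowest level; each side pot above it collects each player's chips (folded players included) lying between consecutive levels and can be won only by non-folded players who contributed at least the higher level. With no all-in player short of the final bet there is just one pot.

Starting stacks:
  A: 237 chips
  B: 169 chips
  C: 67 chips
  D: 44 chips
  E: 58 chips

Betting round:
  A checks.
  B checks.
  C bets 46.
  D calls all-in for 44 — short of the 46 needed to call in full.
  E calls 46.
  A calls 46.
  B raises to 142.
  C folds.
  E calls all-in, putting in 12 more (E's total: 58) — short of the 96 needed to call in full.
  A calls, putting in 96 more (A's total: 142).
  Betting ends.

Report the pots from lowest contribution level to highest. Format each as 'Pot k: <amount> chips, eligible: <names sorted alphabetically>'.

Contributions: A=142, B=142, C=46, D=44, E=58
Folded: C
Pot levels (distinct totals of non-folded players): 44, 58, 142
Layer 1-44: 44 each from A, B, C, D, E = 44*5 = 220 chips; eligible A, B, D, E
Layer 45-58: A 14 + B 14 + C 2 + E 14 = 44 chips; eligible A, B, E
Layer 59-142: 84 each from A, B = 84*2 = 168 chips; eligible A, B

Pot 1: 220 chips, eligible: A, B, D, E
Pot 2: 44 chips, eligible: A, B, E
Pot 3: 168 chips, eligible: A, B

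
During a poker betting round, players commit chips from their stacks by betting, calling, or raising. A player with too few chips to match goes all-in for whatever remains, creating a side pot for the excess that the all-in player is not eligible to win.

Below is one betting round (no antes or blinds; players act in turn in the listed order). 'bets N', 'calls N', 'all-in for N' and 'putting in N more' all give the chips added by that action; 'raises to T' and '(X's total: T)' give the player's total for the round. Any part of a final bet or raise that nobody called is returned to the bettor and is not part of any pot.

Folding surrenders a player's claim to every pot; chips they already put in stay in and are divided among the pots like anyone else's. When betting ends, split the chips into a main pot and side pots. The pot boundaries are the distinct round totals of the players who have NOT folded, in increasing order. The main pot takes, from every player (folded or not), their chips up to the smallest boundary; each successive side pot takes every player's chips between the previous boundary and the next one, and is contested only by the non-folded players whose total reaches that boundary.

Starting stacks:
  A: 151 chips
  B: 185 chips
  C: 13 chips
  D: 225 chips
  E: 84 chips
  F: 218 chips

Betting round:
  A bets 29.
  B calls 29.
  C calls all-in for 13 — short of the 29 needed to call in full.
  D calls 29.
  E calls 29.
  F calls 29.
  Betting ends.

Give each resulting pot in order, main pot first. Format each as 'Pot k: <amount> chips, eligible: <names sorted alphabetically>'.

Pot 1: 78 chips, eligible: A, B, C, D, E, F
Pot 2: 80 chips, eligible: A, B, D, E, F

Derivation:
Contributions: A=29, B=29, C=13, D=29, E=29, F=29
Pot levels (distinct totals of non-folded players): 13, 29
Layer 1-13: 13 each from A, B, C, D, E, F = 13*6 = 78 chips; eligible A, B, C, D, E, F
Layer 14-29: 16 each from A, B, D, E, F = 16*5 = 80 chips; eligible A, B, D, E, F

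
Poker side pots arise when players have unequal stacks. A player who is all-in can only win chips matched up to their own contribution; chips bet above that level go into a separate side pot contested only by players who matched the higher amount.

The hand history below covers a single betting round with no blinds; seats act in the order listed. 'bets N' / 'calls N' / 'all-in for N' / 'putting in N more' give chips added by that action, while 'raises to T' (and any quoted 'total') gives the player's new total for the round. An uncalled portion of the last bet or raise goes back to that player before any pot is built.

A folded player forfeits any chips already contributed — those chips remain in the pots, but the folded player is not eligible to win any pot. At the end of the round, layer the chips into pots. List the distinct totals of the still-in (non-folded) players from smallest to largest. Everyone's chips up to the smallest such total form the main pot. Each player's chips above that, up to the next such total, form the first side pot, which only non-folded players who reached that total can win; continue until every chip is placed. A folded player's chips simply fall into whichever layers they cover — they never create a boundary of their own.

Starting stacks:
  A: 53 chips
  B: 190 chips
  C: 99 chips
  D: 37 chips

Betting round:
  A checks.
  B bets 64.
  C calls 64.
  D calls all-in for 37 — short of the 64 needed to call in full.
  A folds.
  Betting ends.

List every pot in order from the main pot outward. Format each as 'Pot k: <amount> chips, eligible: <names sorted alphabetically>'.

Pot 1: 111 chips, eligible: B, C, D
Pot 2: 54 chips, eligible: B, C

Derivation:
Contributions: B=64, C=64, D=37
Folded: A
Pot levels (distinct totals of non-folded players): 37, 64
Layer 1-37: 37 each from B, C, D = 37*3 = 111 chips; eligible B, C, D
Layer 38-64: 27 each from B, C = 27*2 = 54 chips; eligible B, C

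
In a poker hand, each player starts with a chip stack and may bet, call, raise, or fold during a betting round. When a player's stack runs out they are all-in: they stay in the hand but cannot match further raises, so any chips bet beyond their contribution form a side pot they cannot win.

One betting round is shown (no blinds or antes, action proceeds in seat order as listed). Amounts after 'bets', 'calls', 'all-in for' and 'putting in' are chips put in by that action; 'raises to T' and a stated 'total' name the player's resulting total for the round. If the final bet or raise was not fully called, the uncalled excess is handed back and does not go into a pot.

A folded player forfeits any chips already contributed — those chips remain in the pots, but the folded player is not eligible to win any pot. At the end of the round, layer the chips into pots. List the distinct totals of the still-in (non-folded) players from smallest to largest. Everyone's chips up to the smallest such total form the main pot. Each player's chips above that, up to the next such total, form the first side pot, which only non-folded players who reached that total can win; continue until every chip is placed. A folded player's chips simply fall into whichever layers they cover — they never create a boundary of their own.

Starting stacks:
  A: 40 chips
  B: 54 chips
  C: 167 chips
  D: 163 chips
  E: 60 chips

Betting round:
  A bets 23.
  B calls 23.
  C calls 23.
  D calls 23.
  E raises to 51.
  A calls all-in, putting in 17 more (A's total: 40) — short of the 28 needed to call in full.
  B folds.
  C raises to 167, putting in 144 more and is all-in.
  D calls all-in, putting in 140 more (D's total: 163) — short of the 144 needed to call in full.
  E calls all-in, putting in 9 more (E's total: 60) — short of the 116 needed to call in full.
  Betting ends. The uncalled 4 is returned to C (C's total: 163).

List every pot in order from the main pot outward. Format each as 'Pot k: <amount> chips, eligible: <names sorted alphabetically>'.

Contributions (after 4 returned to C): A=40, B=23, C=163, D=163, E=60
Folded: B
Pot levels (distinct totals of non-folded players): 40, 60, 163
Layer 1-40: A 40 + B 23 + C 40 + D 40 + E 40 = 183 chips; eligible A, C, D, E
Layer 41-60: 20 each from C, D, E = 20*3 = 60 chips; eligible C, D, E
Layer 61-163: 103 each from C, D = 103*2 = 206 chips; eligible C, D

Pot 1: 183 chips, eligible: A, C, D, E
Pot 2: 60 chips, eligible: C, D, E
Pot 3: 206 chips, eligible: C, D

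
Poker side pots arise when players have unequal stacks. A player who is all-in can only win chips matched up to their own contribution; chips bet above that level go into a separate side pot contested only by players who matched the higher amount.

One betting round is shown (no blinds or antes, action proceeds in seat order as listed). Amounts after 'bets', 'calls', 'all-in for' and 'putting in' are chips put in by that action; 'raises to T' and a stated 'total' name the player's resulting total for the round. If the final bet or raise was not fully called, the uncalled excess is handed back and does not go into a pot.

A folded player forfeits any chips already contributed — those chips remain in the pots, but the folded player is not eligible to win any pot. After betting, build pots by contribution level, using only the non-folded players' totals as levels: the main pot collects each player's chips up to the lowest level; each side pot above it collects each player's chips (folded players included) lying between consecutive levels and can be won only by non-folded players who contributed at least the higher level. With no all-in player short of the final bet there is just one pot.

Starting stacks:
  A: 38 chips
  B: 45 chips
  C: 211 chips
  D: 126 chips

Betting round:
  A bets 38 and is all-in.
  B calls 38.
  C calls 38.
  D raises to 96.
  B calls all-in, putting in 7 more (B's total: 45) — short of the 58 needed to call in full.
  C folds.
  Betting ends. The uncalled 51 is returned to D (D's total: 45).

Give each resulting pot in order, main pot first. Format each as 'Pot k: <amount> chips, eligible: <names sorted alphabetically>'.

Contributions (after 51 returned to D): A=38, B=45, C=38, D=45
Folded: C
Pot levels (distinct totals of non-folded players): 38, 45
Layer 1-38: 38 each from A, B, C, D = 38*4 = 152 chips; eligible A, B, D
Layer 39-45: 7 each from B, D = 7*2 = 14 chips; eligible B, D

Pot 1: 152 chips, eligible: A, B, D
Pot 2: 14 chips, eligible: B, D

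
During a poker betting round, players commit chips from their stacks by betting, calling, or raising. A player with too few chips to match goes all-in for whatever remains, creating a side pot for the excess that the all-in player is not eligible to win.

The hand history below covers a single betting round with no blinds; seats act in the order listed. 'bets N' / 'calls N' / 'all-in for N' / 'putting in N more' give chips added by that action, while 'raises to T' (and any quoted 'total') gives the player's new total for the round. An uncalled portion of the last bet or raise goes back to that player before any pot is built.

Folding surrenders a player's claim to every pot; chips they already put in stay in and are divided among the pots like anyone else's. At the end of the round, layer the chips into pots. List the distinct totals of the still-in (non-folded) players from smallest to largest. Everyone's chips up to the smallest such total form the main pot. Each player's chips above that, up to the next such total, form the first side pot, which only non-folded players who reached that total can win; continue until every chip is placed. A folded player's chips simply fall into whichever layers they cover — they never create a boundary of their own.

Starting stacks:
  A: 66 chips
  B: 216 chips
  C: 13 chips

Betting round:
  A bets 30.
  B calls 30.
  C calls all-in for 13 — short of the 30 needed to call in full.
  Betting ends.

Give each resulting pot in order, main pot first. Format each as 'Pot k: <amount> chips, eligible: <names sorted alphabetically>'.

Contributions: A=30, B=30, C=13
Pot levels (distinct totals of non-folded players): 13, 30
Layer 1-13: 13 each from A, B, C = 13*3 = 39 chips; eligible A, B, C
Layer 14-30: 17 each from A, B = 17*2 = 34 chips; eligible A, B

Pot 1: 39 chips, eligible: A, B, C
Pot 2: 34 chips, eligible: A, B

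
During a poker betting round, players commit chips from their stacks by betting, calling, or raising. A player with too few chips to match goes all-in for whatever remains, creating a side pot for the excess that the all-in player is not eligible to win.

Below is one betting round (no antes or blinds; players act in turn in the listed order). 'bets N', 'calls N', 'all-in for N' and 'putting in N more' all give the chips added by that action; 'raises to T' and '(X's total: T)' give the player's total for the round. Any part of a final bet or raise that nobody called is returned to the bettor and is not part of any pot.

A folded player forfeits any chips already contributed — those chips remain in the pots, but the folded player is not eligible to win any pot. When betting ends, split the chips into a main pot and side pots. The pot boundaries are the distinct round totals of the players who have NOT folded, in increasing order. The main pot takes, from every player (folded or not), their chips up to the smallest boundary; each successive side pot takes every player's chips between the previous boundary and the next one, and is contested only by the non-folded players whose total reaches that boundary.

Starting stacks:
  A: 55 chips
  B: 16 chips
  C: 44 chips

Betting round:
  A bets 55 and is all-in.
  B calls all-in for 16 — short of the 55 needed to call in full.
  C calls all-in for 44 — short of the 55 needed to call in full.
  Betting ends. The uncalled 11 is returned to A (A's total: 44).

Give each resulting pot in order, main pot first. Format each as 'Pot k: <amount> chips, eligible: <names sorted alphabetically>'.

Contributions (after 11 returned to A): A=44, B=16, C=44
Pot levels (distinct totals of non-folded players): 16, 44
Layer 1-16: 16 each from A, B, C = 16*3 = 48 chips; eligible A, B, C
Layer 17-44: 28 each from A, C = 28*2 = 56 chips; eligible A, C

Pot 1: 48 chips, eligible: A, B, C
Pot 2: 56 chips, eligible: A, C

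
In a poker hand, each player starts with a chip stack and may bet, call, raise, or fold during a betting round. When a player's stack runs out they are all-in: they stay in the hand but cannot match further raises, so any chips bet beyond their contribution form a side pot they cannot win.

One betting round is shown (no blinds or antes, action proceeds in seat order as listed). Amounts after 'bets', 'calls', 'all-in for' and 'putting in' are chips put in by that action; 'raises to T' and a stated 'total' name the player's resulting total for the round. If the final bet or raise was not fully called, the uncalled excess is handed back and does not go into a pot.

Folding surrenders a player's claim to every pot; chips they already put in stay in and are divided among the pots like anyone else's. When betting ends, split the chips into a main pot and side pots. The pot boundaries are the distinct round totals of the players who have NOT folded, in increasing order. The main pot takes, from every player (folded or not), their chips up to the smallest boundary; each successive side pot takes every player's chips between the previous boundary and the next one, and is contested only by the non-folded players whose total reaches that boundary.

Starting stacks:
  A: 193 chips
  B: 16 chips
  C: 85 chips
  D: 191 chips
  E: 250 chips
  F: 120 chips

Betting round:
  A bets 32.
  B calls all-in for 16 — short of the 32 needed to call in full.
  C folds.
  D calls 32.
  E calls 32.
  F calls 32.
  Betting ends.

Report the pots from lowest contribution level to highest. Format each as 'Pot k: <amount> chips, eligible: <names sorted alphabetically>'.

Pot 1: 80 chips, eligible: A, B, D, E, F
Pot 2: 64 chips, eligible: A, D, E, F

Derivation:
Contributions: A=32, B=16, D=32, E=32, F=32
Folded: C
Pot levels (distinct totals of non-folded players): 16, 32
Layer 1-16: 16 each from A, B, D, E, F = 16*5 = 80 chips; eligible A, B, D, E, F
Layer 17-32: 16 each from A, D, E, F = 16*4 = 64 chips; eligible A, D, E, F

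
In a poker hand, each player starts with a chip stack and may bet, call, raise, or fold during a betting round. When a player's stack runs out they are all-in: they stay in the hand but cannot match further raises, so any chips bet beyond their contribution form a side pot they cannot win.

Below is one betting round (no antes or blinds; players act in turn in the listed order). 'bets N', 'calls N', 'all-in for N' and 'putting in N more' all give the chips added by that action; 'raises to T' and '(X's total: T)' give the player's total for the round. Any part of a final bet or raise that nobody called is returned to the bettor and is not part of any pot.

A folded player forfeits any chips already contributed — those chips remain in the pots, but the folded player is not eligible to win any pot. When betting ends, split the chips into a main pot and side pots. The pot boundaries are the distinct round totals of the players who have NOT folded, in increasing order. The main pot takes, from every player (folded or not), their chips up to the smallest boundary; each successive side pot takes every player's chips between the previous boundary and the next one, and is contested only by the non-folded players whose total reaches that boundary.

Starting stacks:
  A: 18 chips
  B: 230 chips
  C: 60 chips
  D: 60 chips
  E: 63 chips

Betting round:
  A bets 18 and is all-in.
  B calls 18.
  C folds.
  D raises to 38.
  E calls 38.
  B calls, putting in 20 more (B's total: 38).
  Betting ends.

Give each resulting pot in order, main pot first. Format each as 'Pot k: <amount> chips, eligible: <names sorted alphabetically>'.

Contributions: A=18, B=38, D=38, E=38
Folded: C
Pot levels (distinct totals of non-folded players): 18, 38
Layer 1-18: 18 each from A, B, D, E = 18*4 = 72 chips; eligible A, B, D, E
Layer 19-38: 20 each from B, D, E = 20*3 = 60 chips; eligible B, D, E

Pot 1: 72 chips, eligible: A, B, D, E
Pot 2: 60 chips, eligible: B, D, E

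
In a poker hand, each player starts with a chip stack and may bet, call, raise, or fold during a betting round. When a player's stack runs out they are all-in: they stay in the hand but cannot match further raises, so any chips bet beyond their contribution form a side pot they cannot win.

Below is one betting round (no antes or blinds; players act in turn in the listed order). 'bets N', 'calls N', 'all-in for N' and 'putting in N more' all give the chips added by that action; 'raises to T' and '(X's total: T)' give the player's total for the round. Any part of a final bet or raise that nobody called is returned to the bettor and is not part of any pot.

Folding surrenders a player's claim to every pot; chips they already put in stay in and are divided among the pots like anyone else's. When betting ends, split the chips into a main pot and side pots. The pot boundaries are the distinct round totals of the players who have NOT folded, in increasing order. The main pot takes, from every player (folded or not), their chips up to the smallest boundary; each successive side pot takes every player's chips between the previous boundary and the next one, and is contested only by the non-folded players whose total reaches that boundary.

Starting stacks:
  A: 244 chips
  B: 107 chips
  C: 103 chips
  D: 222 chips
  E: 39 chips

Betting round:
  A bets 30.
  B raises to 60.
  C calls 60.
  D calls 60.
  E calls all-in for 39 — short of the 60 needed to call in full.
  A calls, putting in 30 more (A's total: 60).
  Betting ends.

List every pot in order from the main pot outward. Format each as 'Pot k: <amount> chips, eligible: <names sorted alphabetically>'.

Pot 1: 195 chips, eligible: A, B, C, D, E
Pot 2: 84 chips, eligible: A, B, C, D

Derivation:
Contributions: A=60, B=60, C=60, D=60, E=39
Pot levels (distinct totals of non-folded players): 39, 60
Layer 1-39: 39 each from A, B, C, D, E = 39*5 = 195 chips; eligible A, B, C, D, E
Layer 40-60: 21 each from A, B, C, D = 21*4 = 84 chips; eligible A, B, C, D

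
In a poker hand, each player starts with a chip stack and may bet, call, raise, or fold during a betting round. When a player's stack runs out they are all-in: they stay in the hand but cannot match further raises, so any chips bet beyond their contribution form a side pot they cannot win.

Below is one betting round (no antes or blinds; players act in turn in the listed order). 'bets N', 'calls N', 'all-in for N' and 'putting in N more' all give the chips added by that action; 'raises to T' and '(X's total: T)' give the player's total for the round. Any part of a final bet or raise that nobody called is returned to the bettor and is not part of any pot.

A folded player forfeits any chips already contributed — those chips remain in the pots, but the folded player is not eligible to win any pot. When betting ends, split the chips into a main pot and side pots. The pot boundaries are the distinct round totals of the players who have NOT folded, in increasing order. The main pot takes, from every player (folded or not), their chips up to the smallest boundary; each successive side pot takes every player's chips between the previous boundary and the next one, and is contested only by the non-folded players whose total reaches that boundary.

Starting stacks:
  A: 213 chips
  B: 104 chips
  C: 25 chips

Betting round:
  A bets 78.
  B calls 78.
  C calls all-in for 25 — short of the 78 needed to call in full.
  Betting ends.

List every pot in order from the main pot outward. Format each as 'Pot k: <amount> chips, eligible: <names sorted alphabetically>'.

Pot 1: 75 chips, eligible: A, B, C
Pot 2: 106 chips, eligible: A, B

Derivation:
Contributions: A=78, B=78, C=25
Pot levels (distinct totals of non-folded players): 25, 78
Layer 1-25: 25 each from A, B, C = 25*3 = 75 chips; eligible A, B, C
Layer 26-78: 53 each from A, B = 53*2 = 106 chips; eligible A, B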